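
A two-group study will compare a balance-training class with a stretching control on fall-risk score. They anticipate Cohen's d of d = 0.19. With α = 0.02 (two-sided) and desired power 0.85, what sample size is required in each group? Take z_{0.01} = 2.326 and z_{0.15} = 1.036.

n = 627 per group

For two independent groups with equal n: n = 2·((z_{α/2} + z_β) / d)².
z_{α/2} + z_β = 2.326 + 1.036 = 3.362.
n = 2 × (3.362 / 0.19)² = 2 × 17.695² = 2 × 313.10 = 626.2.
Round up to the next whole participant.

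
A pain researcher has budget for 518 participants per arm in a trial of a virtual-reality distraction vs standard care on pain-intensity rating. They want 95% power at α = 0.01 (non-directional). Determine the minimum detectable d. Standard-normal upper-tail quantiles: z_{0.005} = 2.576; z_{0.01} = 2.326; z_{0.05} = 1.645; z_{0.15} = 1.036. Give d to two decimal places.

For two independent groups of n = 518 each: d_min = (z_{α/2} + z_β)·√(2/n).
z-sum = 2.576 + 1.645 = 4.221.
d_min = 4.221 × √(2/518) = 4.221 × 0.0621 = 0.262.

d_min ≈ 0.26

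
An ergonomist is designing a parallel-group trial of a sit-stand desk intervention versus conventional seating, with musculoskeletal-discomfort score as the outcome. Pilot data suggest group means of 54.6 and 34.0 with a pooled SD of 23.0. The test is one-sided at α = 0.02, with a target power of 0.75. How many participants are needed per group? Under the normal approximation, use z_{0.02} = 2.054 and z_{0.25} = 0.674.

Cohen's d = |M₁ − M₂| / SD_pooled = |54.6 − 34.0| / 23.0 = 20.6 / 23.0 = 0.896.
For two independent groups with equal n: n = 2·((z_{α} + z_β) / d)².
z_{α} + z_β = 2.054 + 0.674 = 2.728.
n = 2 × (2.728 / 0.896)² = 2 × 3.045² = 2 × 9.27 = 18.5.
Round up to the next whole participant.

n = 19 per group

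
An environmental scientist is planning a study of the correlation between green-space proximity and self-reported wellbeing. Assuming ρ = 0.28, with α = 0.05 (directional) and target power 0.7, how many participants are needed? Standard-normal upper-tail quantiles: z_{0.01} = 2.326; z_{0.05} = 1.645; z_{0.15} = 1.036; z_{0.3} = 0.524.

n = 60

Fisher's z: C = ½·ln((1+r)/(1−r)) = ½·ln(1.7778) = 0.2877.
n = ((z_{α} + z_β)/C)² + 3.
(1.645 + 0.524) / 0.2877 = 2.169 / 0.2877 = 7.539.
n = 7.539² + 3 = 56.84 + 3 = 59.8.
Round up.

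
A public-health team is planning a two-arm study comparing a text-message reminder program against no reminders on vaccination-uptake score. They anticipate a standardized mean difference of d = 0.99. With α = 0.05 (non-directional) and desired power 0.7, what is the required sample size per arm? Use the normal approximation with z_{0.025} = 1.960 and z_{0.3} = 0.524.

For two independent groups with equal n: n = 2·((z_{α/2} + z_β) / d)².
z_{α/2} + z_β = 1.960 + 0.524 = 2.484.
n = 2 × (2.484 / 0.99)² = 2 × 2.509² = 2 × 6.30 = 12.6.
Round up to the next whole participant.

n = 13 per group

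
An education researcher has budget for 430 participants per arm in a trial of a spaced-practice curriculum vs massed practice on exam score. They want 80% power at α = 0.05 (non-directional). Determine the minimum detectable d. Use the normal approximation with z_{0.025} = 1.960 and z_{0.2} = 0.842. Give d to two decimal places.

d_min ≈ 0.19

For two independent groups of n = 430 each: d_min = (z_{α/2} + z_β)·√(2/n).
z-sum = 1.960 + 0.842 = 2.802.
d_min = 2.802 × √(2/430) = 2.802 × 0.0682 = 0.191.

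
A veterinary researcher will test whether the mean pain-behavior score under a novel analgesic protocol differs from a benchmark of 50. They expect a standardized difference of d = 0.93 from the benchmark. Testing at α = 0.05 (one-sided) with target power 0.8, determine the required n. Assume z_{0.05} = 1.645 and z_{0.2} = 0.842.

n = 8

For a one-sample test: n = ((z_{α} + z_β) / d)².
z_{α} + z_β = 1.645 + 0.842 = 2.487.
n = (2.487 / 0.93)² = 2.674² = 7.15.
Round up.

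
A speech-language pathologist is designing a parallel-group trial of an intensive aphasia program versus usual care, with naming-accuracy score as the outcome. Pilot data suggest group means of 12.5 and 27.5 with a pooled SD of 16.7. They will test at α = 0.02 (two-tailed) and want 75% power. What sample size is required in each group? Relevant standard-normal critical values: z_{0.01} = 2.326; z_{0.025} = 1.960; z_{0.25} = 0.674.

Cohen's d = |M₁ − M₂| / SD_pooled = |12.5 − 27.5| / 16.7 = 15.0 / 16.7 = 0.898.
For two independent groups with equal n: n = 2·((z_{α/2} + z_β) / d)².
z_{α/2} + z_β = 2.326 + 0.674 = 3.000.
n = 2 × (3.000 / 0.898)² = 2 × 3.341² = 2 × 11.16 = 22.3.
Round up to the next whole participant.

n = 23 per group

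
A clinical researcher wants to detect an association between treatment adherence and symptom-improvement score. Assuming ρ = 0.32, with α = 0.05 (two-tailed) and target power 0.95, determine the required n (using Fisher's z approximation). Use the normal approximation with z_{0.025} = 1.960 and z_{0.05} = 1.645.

n = 122

Fisher's z: C = ½·ln((1+r)/(1−r)) = ½·ln(1.9412) = 0.3316.
n = ((z_{α/2} + z_β)/C)² + 3.
(1.960 + 1.645) / 0.3316 = 3.605 / 0.3316 = 10.872.
n = 10.872² + 3 = 118.19 + 3 = 121.2.
Round up.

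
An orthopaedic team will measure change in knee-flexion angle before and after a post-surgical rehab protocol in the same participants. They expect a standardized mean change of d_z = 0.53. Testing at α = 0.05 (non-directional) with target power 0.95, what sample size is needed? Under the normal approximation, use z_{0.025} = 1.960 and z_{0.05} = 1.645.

n = 47 pairs

For a paired (one-sample on differences) test: n = ((z_{α/2} + z_β) / d)².
z_{α/2} + z_β = 1.960 + 1.645 = 3.605.
n = (3.605 / 0.53)² = 6.802² = 46.27.
Round up.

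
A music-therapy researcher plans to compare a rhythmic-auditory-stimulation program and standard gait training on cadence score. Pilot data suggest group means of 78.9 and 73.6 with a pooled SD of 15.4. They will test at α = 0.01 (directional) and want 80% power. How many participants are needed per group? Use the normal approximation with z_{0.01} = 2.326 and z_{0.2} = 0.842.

Cohen's d = |M₁ − M₂| / SD_pooled = |78.9 − 73.6| / 15.4 = 5.3 / 15.4 = 0.344.
For two independent groups with equal n: n = 2·((z_{α} + z_β) / d)².
z_{α} + z_β = 2.326 + 0.842 = 3.168.
n = 2 × (3.168 / 0.344)² = 2 × 9.209² = 2 × 84.81 = 169.6.
Round up to the next whole participant.

n = 170 per group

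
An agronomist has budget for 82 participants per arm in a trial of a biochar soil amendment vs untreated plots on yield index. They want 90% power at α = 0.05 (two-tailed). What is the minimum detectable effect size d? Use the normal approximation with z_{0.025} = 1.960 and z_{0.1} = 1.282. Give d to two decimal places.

For two independent groups of n = 82 each: d_min = (z_{α/2} + z_β)·√(2/n).
z-sum = 1.960 + 1.282 = 3.242.
d_min = 3.242 × √(2/82) = 3.242 × 0.1562 = 0.506.

d_min ≈ 0.51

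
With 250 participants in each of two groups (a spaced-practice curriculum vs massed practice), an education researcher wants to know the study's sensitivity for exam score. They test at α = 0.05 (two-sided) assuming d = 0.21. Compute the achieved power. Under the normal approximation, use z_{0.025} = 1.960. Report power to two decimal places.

power ≈ 0.65

For two equal groups, power = Φ(d·√(n/2) − z_{α/2}).
d·√(n/2) = 0.21 × √(250/2) = 0.21 × 11.180 = 2.348.
z_β = 2.348 − 1.960 = 0.388.
Power = Φ(0.388) = 0.651.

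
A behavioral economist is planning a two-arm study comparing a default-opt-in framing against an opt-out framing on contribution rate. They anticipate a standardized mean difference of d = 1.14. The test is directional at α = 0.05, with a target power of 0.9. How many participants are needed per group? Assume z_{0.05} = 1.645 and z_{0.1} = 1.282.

For two independent groups with equal n: n = 2·((z_{α} + z_β) / d)².
z_{α} + z_β = 1.645 + 1.282 = 2.927.
n = 2 × (2.927 / 1.14)² = 2 × 2.568² = 2 × 6.59 = 13.2.
Round up to the next whole participant.

n = 14 per group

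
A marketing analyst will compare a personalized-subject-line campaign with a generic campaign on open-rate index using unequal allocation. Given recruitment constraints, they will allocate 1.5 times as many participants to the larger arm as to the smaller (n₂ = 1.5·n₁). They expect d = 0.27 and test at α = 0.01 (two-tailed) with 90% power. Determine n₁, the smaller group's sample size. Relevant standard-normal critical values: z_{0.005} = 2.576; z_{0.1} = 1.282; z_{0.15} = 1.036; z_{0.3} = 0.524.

n₁ = 341

With allocation ratio k = n₂/n₁ = 1.5, Var(x̄₁−x̄₂) = σ²(1/n₁ + 1/(k·n₁)) = σ²·(k+1)/(k·n₁).
So n₁ = (1 + 1/k)·((z_{α/2} + z_β)/d)² = 1.667 × (3.858/0.27)².
n₁ = 1.667 × 204.17 = 340.3.
Round up: n₁ = 341, giving n₂ = ⌈1.5 × 341⌉ = ⌈511.5⌉ = 512.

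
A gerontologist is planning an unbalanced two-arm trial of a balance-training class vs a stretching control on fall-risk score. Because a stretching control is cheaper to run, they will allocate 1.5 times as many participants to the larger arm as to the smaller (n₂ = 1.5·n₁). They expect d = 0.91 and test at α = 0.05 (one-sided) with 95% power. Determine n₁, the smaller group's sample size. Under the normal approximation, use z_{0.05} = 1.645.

With allocation ratio k = n₂/n₁ = 1.5, Var(x̄₁−x̄₂) = σ²(1/n₁ + 1/(k·n₁)) = σ²·(k+1)/(k·n₁).
So n₁ = (1 + 1/k)·((z_{α} + z_β)/d)² = 1.667 × (3.290/0.91)².
n₁ = 1.667 × 13.07 = 21.8.
Round up: n₁ = 22, giving n₂ = 1.5 × 22 = 33.

n₁ = 22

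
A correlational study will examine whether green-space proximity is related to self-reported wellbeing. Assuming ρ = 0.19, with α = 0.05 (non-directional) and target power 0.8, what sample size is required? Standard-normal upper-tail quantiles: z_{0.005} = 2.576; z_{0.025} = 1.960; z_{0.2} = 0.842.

n = 216

Fisher's z: C = ½·ln((1+r)/(1−r)) = ½·ln(1.4691) = 0.1923.
n = ((z_{α/2} + z_β)/C)² + 3.
(1.960 + 0.842) / 0.1923 = 2.802 / 0.1923 = 14.571.
n = 14.571² + 3 = 212.31 + 3 = 215.3.
Round up.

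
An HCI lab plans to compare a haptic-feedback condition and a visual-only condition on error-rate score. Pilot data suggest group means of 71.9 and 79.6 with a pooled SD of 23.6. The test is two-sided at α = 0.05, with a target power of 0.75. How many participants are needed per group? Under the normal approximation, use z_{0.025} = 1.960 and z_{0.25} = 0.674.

n = 131 per group

Cohen's d = |M₁ − M₂| / SD_pooled = |71.9 − 79.6| / 23.6 = 7.7 / 23.6 = 0.326.
For two independent groups with equal n: n = 2·((z_{α/2} + z_β) / d)².
z_{α/2} + z_β = 1.960 + 0.674 = 2.634.
n = 2 × (2.634 / 0.326)² = 2 × 8.080² = 2 × 65.28 = 130.6.
Round up to the next whole participant.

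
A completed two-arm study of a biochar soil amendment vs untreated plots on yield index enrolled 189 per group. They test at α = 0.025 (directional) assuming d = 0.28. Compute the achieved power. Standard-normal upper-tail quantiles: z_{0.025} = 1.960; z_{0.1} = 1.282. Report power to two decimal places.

power ≈ 0.78

For two equal groups, power = Φ(d·√(n/2) − z_{α}).
d·√(n/2) = 0.28 × √(189/2) = 0.28 × 9.721 = 2.722.
z_β = 2.722 − 1.960 = 0.762.
Power = Φ(0.762) = 0.777.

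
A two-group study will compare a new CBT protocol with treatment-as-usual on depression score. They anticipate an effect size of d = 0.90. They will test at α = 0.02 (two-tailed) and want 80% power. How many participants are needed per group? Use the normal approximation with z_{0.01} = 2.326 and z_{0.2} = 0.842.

n = 25 per group

For two independent groups with equal n: n = 2·((z_{α/2} + z_β) / d)².
z_{α/2} + z_β = 2.326 + 0.842 = 3.168.
n = 2 × (3.168 / 0.90)² = 2 × 3.520² = 2 × 12.39 = 24.8.
Round up to the next whole participant.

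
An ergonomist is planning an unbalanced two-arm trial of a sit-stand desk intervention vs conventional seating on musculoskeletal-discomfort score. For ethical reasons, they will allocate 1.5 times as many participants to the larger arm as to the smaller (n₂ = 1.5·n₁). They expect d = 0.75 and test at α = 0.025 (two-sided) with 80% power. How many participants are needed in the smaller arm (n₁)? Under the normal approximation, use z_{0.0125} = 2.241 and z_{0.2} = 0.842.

With allocation ratio k = n₂/n₁ = 1.5, Var(x̄₁−x̄₂) = σ²(1/n₁ + 1/(k·n₁)) = σ²·(k+1)/(k·n₁).
So n₁ = (1 + 1/k)·((z_{α/2} + z_β)/d)² = 1.667 × (3.083/0.75)².
n₁ = 1.667 × 16.90 = 28.2.
Round up: n₁ = 29, giving n₂ = ⌈1.5 × 29⌉ = ⌈43.5⌉ = 44.

n₁ = 29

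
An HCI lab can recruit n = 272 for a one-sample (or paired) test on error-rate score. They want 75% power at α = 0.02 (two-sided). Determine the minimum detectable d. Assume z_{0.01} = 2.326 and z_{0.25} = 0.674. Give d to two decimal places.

For a single sample (or paired design) of n = 272: d_min = (z_{α/2} + z_β)/√n.
z-sum = 2.326 + 0.674 = 3.000.
d_min = 3.000 / √272 = 3.000 / 16.492 = 0.182.

d_min ≈ 0.18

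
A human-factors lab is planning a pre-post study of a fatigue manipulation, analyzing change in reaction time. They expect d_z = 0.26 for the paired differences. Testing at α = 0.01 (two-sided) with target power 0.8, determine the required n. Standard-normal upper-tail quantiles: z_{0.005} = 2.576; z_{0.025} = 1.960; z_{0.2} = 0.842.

For a paired (one-sample on differences) test: n = ((z_{α/2} + z_β) / d)².
z_{α/2} + z_β = 2.576 + 0.842 = 3.418.
n = (3.418 / 0.26)² = 13.146² = 172.82.
Round up.

n = 173 pairs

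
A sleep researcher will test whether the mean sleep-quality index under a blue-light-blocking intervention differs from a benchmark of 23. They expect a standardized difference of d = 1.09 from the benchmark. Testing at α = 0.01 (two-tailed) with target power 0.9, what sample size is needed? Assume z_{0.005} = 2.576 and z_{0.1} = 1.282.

For a one-sample test: n = ((z_{α/2} + z_β) / d)².
z_{α/2} + z_β = 2.576 + 1.282 = 3.858.
n = (3.858 / 1.09)² = 3.539² = 12.53.
Round up.

n = 13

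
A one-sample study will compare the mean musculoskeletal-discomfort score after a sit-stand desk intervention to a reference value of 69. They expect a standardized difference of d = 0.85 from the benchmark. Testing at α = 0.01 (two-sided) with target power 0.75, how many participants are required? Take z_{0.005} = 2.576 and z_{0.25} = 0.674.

n = 15

For a one-sample test: n = ((z_{α/2} + z_β) / d)².
z_{α/2} + z_β = 2.576 + 0.674 = 3.250.
n = (3.250 / 0.85)² = 3.824² = 14.62.
Round up.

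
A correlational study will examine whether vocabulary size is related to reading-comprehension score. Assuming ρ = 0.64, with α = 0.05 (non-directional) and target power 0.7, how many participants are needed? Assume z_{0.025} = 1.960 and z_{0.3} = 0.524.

Fisher's z: C = ½·ln((1+r)/(1−r)) = ½·ln(4.5556) = 0.7582.
n = ((z_{α/2} + z_β)/C)² + 3.
(1.960 + 0.524) / 0.7582 = 2.484 / 0.7582 = 3.276.
n = 3.276² + 3 = 10.73 + 3 = 13.7.
Round up.

n = 14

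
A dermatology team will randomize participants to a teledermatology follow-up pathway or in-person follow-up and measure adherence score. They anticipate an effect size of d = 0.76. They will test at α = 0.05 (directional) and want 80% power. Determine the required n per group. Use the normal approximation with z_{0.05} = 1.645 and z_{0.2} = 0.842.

n = 22 per group

For two independent groups with equal n: n = 2·((z_{α} + z_β) / d)².
z_{α} + z_β = 1.645 + 0.842 = 2.487.
n = 2 × (2.487 / 0.76)² = 2 × 3.272² = 2 × 10.71 = 21.4.
Round up to the next whole participant.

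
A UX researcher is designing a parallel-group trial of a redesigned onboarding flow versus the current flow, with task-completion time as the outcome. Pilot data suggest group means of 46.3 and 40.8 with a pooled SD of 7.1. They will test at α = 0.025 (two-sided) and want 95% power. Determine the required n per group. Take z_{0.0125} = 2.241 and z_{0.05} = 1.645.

Cohen's d = |M₁ − M₂| / SD_pooled = |46.3 − 40.8| / 7.1 = 5.5 / 7.1 = 0.775.
For two independent groups with equal n: n = 2·((z_{α/2} + z_β) / d)².
z_{α/2} + z_β = 2.241 + 1.645 = 3.886.
n = 2 × (3.886 / 0.775)² = 2 × 5.014² = 2 × 25.14 = 50.3.
Round up to the next whole participant.

n = 51 per group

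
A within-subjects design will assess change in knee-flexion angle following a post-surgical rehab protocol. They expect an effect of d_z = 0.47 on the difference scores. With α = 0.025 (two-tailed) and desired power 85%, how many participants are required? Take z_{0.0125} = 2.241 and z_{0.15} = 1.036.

n = 49 pairs

For a paired (one-sample on differences) test: n = ((z_{α/2} + z_β) / d)².
z_{α/2} + z_β = 2.241 + 1.036 = 3.277.
n = (3.277 / 0.47)² = 6.972² = 48.61.
Round up.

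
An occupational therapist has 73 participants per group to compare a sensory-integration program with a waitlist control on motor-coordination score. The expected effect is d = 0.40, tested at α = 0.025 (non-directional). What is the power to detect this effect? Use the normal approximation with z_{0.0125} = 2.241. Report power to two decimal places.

For two equal groups, power = Φ(d·√(n/2) − z_{α/2}).
d·√(n/2) = 0.40 × √(73/2) = 0.40 × 6.042 = 2.417.
z_β = 2.417 − 2.241 = 0.176.
Power = Φ(0.176) = 0.570.

power ≈ 0.57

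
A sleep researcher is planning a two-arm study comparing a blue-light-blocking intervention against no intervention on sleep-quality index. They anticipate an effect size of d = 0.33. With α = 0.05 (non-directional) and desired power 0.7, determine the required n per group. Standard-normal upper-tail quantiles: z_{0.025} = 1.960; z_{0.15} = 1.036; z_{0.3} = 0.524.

n = 114 per group

For two independent groups with equal n: n = 2·((z_{α/2} + z_β) / d)².
z_{α/2} + z_β = 1.960 + 0.524 = 2.484.
n = 2 × (2.484 / 0.33)² = 2 × 7.527² = 2 × 56.66 = 113.3.
Round up to the next whole participant.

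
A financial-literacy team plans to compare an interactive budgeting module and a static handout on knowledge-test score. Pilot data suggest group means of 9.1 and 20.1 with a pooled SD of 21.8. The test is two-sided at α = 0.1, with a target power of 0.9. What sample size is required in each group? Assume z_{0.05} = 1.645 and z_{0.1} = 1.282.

n = 68 per group

Cohen's d = |M₁ − M₂| / SD_pooled = |9.1 − 20.1| / 21.8 = 11.0 / 21.8 = 0.505.
For two independent groups with equal n: n = 2·((z_{α/2} + z_β) / d)².
z_{α/2} + z_β = 1.645 + 1.282 = 2.927.
n = 2 × (2.927 / 0.505)² = 2 × 5.796² = 2 × 33.59 = 67.2.
Round up to the next whole participant.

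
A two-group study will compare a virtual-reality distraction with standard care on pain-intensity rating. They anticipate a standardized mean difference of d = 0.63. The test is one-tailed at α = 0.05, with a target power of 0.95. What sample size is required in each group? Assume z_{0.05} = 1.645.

n = 55 per group

For two independent groups with equal n: n = 2·((z_{α} + z_β) / d)².
z_{α} + z_β = 1.645 + 1.645 = 3.290.
n = 2 × (3.290 / 0.63)² = 2 × 5.222² = 2 × 27.27 = 54.5.
Round up to the next whole participant.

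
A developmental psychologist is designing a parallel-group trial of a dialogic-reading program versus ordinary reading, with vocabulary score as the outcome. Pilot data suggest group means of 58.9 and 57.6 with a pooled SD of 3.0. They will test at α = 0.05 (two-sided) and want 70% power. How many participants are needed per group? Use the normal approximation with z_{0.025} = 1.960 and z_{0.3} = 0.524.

Cohen's d = |M₁ − M₂| / SD_pooled = |58.9 − 57.6| / 3.0 = 1.3 / 3.0 = 0.433.
For two independent groups with equal n: n = 2·((z_{α/2} + z_β) / d)².
z_{α/2} + z_β = 1.960 + 0.524 = 2.484.
n = 2 × (2.484 / 0.433)² = 2 × 5.737² = 2 × 32.91 = 65.8.
Round up to the next whole participant.

n = 66 per group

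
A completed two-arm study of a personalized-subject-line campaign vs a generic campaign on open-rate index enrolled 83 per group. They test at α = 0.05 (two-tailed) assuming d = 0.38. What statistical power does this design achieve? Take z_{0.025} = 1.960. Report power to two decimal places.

For two equal groups, power = Φ(d·√(n/2) − z_{α/2}).
d·√(n/2) = 0.38 × √(83/2) = 0.38 × 6.442 = 2.448.
z_β = 2.448 − 1.960 = 0.488.
Power = Φ(0.488) = 0.687.

power ≈ 0.69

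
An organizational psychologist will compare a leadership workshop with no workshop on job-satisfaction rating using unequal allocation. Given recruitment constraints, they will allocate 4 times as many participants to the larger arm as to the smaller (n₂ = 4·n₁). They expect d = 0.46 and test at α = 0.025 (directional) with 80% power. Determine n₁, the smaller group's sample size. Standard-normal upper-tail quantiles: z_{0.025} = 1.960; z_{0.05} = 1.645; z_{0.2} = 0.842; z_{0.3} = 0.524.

With allocation ratio k = n₂/n₁ = 4, Var(x̄₁−x̄₂) = σ²(1/n₁ + 1/(k·n₁)) = σ²·(k+1)/(k·n₁).
So n₁ = (1 + 1/k)·((z_{α} + z_β)/d)² = 1.250 × (2.802/0.46)².
n₁ = 1.250 × 37.10 = 46.4.
Round up: n₁ = 47, giving n₂ = 4 × 47 = 188.

n₁ = 47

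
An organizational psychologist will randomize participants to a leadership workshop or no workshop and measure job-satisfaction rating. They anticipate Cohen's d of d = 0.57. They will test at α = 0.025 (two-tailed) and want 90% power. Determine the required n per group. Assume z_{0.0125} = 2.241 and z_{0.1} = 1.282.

For two independent groups with equal n: n = 2·((z_{α/2} + z_β) / d)².
z_{α/2} + z_β = 2.241 + 1.282 = 3.523.
n = 2 × (3.523 / 0.57)² = 2 × 6.181² = 2 × 38.20 = 76.4.
Round up to the next whole participant.

n = 77 per group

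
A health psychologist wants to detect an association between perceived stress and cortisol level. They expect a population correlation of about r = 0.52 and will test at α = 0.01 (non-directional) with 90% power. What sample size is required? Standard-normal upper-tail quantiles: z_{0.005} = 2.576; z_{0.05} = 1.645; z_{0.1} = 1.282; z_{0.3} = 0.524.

Fisher's z: C = ½·ln((1+r)/(1−r)) = ½·ln(3.1667) = 0.5763.
n = ((z_{α/2} + z_β)/C)² + 3.
(2.576 + 1.282) / 0.5763 = 3.858 / 0.5763 = 6.694.
n = 6.694² + 3 = 44.82 + 3 = 47.8.
Round up.

n = 48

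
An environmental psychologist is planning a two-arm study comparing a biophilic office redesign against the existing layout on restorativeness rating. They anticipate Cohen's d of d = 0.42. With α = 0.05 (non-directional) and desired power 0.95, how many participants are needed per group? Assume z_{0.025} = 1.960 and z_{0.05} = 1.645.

For two independent groups with equal n: n = 2·((z_{α/2} + z_β) / d)².
z_{α/2} + z_β = 1.960 + 1.645 = 3.605.
n = 2 × (3.605 / 0.42)² = 2 × 8.583² = 2 × 73.67 = 147.3.
Round up to the next whole participant.

n = 148 per group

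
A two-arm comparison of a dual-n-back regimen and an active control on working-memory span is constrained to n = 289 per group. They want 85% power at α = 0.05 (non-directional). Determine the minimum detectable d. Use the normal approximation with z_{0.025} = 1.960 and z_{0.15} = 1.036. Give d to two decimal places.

d_min ≈ 0.25

For two independent groups of n = 289 each: d_min = (z_{α/2} + z_β)·√(2/n).
z-sum = 1.960 + 1.036 = 2.996.
d_min = 2.996 × √(2/289) = 2.996 × 0.0832 = 0.249.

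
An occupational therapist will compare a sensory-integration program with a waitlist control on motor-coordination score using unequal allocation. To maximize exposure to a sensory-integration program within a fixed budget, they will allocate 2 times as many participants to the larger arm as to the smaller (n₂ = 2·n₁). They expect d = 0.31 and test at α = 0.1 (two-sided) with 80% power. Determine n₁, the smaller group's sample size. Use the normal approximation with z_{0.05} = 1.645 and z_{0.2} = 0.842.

n₁ = 97

With allocation ratio k = n₂/n₁ = 2, Var(x̄₁−x̄₂) = σ²(1/n₁ + 1/(k·n₁)) = σ²·(k+1)/(k·n₁).
So n₁ = (1 + 1/k)·((z_{α/2} + z_β)/d)² = 1.500 × (2.487/0.31)².
n₁ = 1.500 × 64.36 = 96.5.
Round up: n₁ = 97, giving n₂ = 2 × 97 = 194.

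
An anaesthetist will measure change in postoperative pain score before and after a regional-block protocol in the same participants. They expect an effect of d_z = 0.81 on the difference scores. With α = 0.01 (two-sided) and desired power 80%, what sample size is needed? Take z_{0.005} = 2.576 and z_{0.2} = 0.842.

n = 18 pairs

For a paired (one-sample on differences) test: n = ((z_{α/2} + z_β) / d)².
z_{α/2} + z_β = 2.576 + 0.842 = 3.418.
n = (3.418 / 0.81)² = 4.220² = 17.81.
Round up.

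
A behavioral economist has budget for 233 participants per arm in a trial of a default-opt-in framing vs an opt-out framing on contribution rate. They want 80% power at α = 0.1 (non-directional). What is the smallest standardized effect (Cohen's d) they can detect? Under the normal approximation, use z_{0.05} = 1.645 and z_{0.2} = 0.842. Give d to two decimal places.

d_min ≈ 0.23

For two independent groups of n = 233 each: d_min = (z_{α/2} + z_β)·√(2/n).
z-sum = 1.645 + 0.842 = 2.487.
d_min = 2.487 × √(2/233) = 2.487 × 0.0926 = 0.230.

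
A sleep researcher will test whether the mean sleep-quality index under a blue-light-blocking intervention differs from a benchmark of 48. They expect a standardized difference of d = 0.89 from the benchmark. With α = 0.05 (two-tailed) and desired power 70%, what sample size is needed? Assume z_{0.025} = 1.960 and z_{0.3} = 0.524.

For a one-sample test: n = ((z_{α/2} + z_β) / d)².
z_{α/2} + z_β = 1.960 + 0.524 = 2.484.
n = (2.484 / 0.89)² = 2.791² = 7.79.
Round up.

n = 8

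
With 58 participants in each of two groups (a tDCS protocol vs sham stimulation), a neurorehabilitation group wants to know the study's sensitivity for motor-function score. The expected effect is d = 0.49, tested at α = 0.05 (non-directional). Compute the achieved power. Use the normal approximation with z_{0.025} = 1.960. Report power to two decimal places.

power ≈ 0.75

For two equal groups, power = Φ(d·√(n/2) − z_{α/2}).
d·√(n/2) = 0.49 × √(58/2) = 0.49 × 5.385 = 2.639.
z_β = 2.639 − 1.960 = 0.679.
Power = Φ(0.679) = 0.751.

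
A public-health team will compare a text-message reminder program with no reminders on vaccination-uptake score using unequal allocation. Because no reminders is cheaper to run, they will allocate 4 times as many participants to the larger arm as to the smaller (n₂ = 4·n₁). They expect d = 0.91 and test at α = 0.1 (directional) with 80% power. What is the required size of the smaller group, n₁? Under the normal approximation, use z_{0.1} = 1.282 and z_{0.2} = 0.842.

With allocation ratio k = n₂/n₁ = 4, Var(x̄₁−x̄₂) = σ²(1/n₁ + 1/(k·n₁)) = σ²·(k+1)/(k·n₁).
So n₁ = (1 + 1/k)·((z_{α} + z_β)/d)² = 1.250 × (2.124/0.91)².
n₁ = 1.250 × 5.45 = 6.8.
Round up: n₁ = 7, giving n₂ = 4 × 7 = 28.

n₁ = 7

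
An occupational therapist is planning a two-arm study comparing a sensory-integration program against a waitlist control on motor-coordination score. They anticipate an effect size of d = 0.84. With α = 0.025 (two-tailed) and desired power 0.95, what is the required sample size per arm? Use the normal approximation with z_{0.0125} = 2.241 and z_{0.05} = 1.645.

n = 43 per group

For two independent groups with equal n: n = 2·((z_{α/2} + z_β) / d)².
z_{α/2} + z_β = 2.241 + 1.645 = 3.886.
n = 2 × (3.886 / 0.84)² = 2 × 4.626² = 2 × 21.40 = 42.8.
Round up to the next whole participant.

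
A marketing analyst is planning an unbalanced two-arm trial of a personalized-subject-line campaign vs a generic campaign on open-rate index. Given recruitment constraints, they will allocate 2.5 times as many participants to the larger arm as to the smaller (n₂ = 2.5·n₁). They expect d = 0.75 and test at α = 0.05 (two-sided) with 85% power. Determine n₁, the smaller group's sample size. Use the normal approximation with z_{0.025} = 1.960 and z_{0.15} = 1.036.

With allocation ratio k = n₂/n₁ = 2.5, Var(x̄₁−x̄₂) = σ²(1/n₁ + 1/(k·n₁)) = σ²·(k+1)/(k·n₁).
So n₁ = (1 + 1/k)·((z_{α/2} + z_β)/d)² = 1.400 × (2.996/0.75)².
n₁ = 1.400 × 15.96 = 22.3.
Round up: n₁ = 23, giving n₂ = ⌈2.5 × 23⌉ = ⌈57.5⌉ = 58.

n₁ = 23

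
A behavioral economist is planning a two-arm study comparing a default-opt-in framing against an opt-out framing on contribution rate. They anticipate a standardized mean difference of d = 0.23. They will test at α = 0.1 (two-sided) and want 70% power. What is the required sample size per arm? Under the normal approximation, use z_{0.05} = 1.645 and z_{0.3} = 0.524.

For two independent groups with equal n: n = 2·((z_{α/2} + z_β) / d)².
z_{α/2} + z_β = 1.645 + 0.524 = 2.169.
n = 2 × (2.169 / 0.23)² = 2 × 9.430² = 2 × 88.93 = 177.9.
Round up to the next whole participant.

n = 178 per group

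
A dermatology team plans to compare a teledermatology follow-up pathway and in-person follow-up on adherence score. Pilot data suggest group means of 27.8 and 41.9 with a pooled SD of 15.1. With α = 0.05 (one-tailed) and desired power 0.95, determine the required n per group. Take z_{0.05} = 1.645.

Cohen's d = |M₁ − M₂| / SD_pooled = |27.8 − 41.9| / 15.1 = 14.1 / 15.1 = 0.934.
For two independent groups with equal n: n = 2·((z_{α} + z_β) / d)².
z_{α} + z_β = 1.645 + 1.645 = 3.290.
n = 2 × (3.290 / 0.934)² = 2 × 3.522² = 2 × 12.41 = 24.8.
Round up to the next whole participant.

n = 25 per group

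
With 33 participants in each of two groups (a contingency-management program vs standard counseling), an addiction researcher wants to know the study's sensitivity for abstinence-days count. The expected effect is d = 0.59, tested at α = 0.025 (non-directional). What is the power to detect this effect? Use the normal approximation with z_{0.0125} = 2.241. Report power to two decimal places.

power ≈ 0.56

For two equal groups, power = Φ(d·√(n/2) − z_{α/2}).
d·√(n/2) = 0.59 × √(33/2) = 0.59 × 4.062 = 2.397.
z_β = 2.397 − 2.241 = 0.156.
Power = Φ(0.156) = 0.562.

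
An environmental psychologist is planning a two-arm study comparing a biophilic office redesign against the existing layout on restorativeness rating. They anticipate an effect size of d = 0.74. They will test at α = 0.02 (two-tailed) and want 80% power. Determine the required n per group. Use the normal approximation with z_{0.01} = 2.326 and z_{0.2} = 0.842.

n = 37 per group

For two independent groups with equal n: n = 2·((z_{α/2} + z_β) / d)².
z_{α/2} + z_β = 2.326 + 0.842 = 3.168.
n = 2 × (3.168 / 0.74)² = 2 × 4.281² = 2 × 18.33 = 36.7.
Round up to the next whole participant.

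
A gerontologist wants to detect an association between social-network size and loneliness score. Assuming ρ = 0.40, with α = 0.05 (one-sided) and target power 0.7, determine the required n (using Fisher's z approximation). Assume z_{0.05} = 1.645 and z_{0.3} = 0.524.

n = 30

Fisher's z: C = ½·ln((1+r)/(1−r)) = ½·ln(2.3333) = 0.4236.
n = ((z_{α} + z_β)/C)² + 3.
(1.645 + 0.524) / 0.4236 = 2.169 / 0.4236 = 5.120.
n = 5.120² + 3 = 26.22 + 3 = 29.2.
Round up.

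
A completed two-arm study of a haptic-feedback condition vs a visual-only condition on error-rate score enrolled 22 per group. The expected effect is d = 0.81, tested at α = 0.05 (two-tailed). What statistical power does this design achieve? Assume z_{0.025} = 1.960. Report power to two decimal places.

For two equal groups, power = Φ(d·√(n/2) − z_{α/2}).
d·√(n/2) = 0.81 × √(22/2) = 0.81 × 3.317 = 2.686.
z_β = 2.686 − 1.960 = 0.726.
Power = Φ(0.726) = 0.766.

power ≈ 0.77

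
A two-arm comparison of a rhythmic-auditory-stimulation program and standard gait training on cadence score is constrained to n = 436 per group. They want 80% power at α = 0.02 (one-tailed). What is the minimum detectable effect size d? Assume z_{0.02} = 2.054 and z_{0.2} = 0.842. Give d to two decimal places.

d_min ≈ 0.20

For two independent groups of n = 436 each: d_min = (z_{α} + z_β)·√(2/n).
z-sum = 2.054 + 0.842 = 2.896.
d_min = 2.896 × √(2/436) = 2.896 × 0.0677 = 0.196.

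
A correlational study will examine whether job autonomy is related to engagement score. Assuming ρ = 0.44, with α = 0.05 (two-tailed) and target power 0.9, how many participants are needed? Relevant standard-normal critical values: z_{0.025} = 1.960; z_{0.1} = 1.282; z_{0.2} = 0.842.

n = 51

Fisher's z: C = ½·ln((1+r)/(1−r)) = ½·ln(2.5714) = 0.4722.
n = ((z_{α/2} + z_β)/C)² + 3.
(1.960 + 1.282) / 0.4722 = 3.242 / 0.4722 = 6.866.
n = 6.866² + 3 = 47.14 + 3 = 50.1.
Round up.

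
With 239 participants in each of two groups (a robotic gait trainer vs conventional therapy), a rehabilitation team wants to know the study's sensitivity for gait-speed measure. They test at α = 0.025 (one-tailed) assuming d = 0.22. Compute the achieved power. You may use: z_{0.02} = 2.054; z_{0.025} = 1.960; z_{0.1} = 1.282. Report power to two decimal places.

power ≈ 0.67

For two equal groups, power = Φ(d·√(n/2) − z_{α}).
d·√(n/2) = 0.22 × √(239/2) = 0.22 × 10.932 = 2.405.
z_β = 2.405 − 1.960 = 0.445.
Power = Φ(0.445) = 0.672.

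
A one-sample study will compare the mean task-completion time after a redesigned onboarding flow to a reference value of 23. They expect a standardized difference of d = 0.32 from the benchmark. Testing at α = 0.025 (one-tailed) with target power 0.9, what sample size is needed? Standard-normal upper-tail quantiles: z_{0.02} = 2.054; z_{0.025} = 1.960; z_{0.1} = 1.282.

For a one-sample test: n = ((z_{α} + z_β) / d)².
z_{α} + z_β = 1.960 + 1.282 = 3.242.
n = (3.242 / 0.32)² = 10.131² = 102.64.
Round up.

n = 103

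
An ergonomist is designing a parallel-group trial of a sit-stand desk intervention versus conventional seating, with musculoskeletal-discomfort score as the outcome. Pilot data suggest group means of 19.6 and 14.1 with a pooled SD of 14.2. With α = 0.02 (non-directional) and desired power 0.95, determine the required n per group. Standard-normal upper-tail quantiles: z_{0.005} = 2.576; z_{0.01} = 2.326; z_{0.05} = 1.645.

n = 211 per group

Cohen's d = |M₁ − M₂| / SD_pooled = |19.6 − 14.1| / 14.2 = 5.5 / 14.2 = 0.387.
For two independent groups with equal n: n = 2·((z_{α/2} + z_β) / d)².
z_{α/2} + z_β = 2.326 + 1.645 = 3.971.
n = 2 × (3.971 / 0.387)² = 2 × 10.261² = 2 × 105.29 = 210.6.
Round up to the next whole participant.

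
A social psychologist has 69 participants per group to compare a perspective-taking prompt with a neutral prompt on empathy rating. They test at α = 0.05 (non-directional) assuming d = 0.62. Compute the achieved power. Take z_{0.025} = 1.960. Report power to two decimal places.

power ≈ 0.95

For two equal groups, power = Φ(d·√(n/2) − z_{α/2}).
d·√(n/2) = 0.62 × √(69/2) = 0.62 × 5.874 = 3.642.
z_β = 3.642 − 1.960 = 1.682.
Power = Φ(1.682) = 0.954.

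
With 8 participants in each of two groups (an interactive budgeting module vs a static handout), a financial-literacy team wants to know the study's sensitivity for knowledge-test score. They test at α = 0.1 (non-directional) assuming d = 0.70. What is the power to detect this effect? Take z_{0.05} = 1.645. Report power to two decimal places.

For two equal groups, power = Φ(d·√(n/2) − z_{α/2}).
d·√(n/2) = 0.70 × √(8/2) = 0.70 × 2.000 = 1.400.
z_β = 1.400 − 1.645 = -0.245.
Power = Φ(-0.245) = 0.403.

power ≈ 0.40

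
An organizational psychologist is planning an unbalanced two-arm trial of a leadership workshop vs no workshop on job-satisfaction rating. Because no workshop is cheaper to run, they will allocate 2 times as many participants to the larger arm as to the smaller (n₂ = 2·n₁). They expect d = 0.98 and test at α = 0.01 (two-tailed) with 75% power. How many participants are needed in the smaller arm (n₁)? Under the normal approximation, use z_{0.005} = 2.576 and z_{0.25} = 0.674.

n₁ = 17

With allocation ratio k = n₂/n₁ = 2, Var(x̄₁−x̄₂) = σ²(1/n₁ + 1/(k·n₁)) = σ²·(k+1)/(k·n₁).
So n₁ = (1 + 1/k)·((z_{α/2} + z_β)/d)² = 1.500 × (3.250/0.98)².
n₁ = 1.500 × 11.00 = 16.5.
Round up: n₁ = 17, giving n₂ = 2 × 17 = 34.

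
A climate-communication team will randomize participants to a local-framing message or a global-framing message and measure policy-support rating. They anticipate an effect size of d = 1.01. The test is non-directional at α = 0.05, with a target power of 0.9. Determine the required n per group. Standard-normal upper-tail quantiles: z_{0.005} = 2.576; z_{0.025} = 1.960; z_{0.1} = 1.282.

n = 21 per group

For two independent groups with equal n: n = 2·((z_{α/2} + z_β) / d)².
z_{α/2} + z_β = 1.960 + 1.282 = 3.242.
n = 2 × (3.242 / 1.01)² = 2 × 3.210² = 2 × 10.30 = 20.6.
Round up to the next whole participant.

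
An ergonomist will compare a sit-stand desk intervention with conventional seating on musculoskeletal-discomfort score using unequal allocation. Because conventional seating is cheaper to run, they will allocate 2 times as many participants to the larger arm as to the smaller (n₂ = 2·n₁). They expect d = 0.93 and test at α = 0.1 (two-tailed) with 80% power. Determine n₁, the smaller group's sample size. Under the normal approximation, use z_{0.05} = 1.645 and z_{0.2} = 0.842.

With allocation ratio k = n₂/n₁ = 2, Var(x̄₁−x̄₂) = σ²(1/n₁ + 1/(k·n₁)) = σ²·(k+1)/(k·n₁).
So n₁ = (1 + 1/k)·((z_{α/2} + z_β)/d)² = 1.500 × (2.487/0.93)².
n₁ = 1.500 × 7.15 = 10.7.
Round up: n₁ = 11, giving n₂ = 2 × 11 = 22.

n₁ = 11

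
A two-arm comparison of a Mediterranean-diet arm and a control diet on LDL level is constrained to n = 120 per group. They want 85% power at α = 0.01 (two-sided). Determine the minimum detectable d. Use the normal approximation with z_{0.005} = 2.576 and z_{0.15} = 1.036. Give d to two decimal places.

For two independent groups of n = 120 each: d_min = (z_{α/2} + z_β)·√(2/n).
z-sum = 2.576 + 1.036 = 3.612.
d_min = 3.612 × √(2/120) = 3.612 × 0.1291 = 0.466.

d_min ≈ 0.47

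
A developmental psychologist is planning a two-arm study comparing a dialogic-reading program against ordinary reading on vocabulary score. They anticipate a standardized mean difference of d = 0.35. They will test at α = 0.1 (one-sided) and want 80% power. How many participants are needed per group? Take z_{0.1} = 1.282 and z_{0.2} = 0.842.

n = 74 per group

For two independent groups with equal n: n = 2·((z_{α} + z_β) / d)².
z_{α} + z_β = 1.282 + 0.842 = 2.124.
n = 2 × (2.124 / 0.35)² = 2 × 6.069² = 2 × 36.83 = 73.7.
Round up to the next whole participant.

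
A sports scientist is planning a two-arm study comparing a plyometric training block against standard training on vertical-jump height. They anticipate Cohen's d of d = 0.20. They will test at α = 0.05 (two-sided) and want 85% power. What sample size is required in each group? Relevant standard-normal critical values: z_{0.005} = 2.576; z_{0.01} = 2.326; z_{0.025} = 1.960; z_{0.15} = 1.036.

For two independent groups with equal n: n = 2·((z_{α/2} + z_β) / d)².
z_{α/2} + z_β = 1.960 + 1.036 = 2.996.
n = 2 × (2.996 / 0.20)² = 2 × 14.980² = 2 × 224.40 = 448.8.
Round up to the next whole participant.

n = 449 per group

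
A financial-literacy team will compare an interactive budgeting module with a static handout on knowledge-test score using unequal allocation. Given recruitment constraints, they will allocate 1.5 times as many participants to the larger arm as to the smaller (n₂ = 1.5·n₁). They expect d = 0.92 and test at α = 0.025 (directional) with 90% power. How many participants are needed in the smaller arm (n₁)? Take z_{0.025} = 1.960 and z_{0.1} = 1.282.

With allocation ratio k = n₂/n₁ = 1.5, Var(x̄₁−x̄₂) = σ²(1/n₁ + 1/(k·n₁)) = σ²·(k+1)/(k·n₁).
So n₁ = (1 + 1/k)·((z_{α} + z_β)/d)² = 1.667 × (3.242/0.92)².
n₁ = 1.667 × 12.42 = 20.7.
Round up: n₁ = 21, giving n₂ = ⌈1.5 × 21⌉ = ⌈31.5⌉ = 32.

n₁ = 21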